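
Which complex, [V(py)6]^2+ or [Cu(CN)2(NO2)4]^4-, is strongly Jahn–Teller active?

[Cu(CN)2(NO2)4]^4-

[V(py)6]^2+: Ligand charges: pyridine is neutral. With an overall charge of +2 the vanadium centre must be in the +2 oxidation state. V sits in group 5, so the d-electron count is 5 − 2 = 3. The d³ configuration leaves the e_g set evenly filled (or empty) — no strong Jahn–Teller driving force.
[Cu(CN)2(NO2)4]^4-: Summing ligand charges against the −4 overall charge gives an oxidation state of +2 for copper. Cu sits in group 11, so the d-electron count is 11 − 2 = 9. The t₂g⁶e_g³ configuration has an unevenly filled e_g set; the Jahn–Teller theorem predicts a tetragonal distortion (typically axial elongation) to lift the degeneracy.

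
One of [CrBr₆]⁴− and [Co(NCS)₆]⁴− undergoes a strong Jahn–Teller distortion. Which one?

[CrBr₆]⁴−: Each bromide is −1; balancing the −4 overall charge requires Cr(II). Chromium is a group-6 element; Cr(II) is therefore d⁴. Bromide is a weak-field ligand for a first-row metal, so the complex is high-spin. The t₂g³e_g¹ (high-spin) configuration has an unevenly filled e_g set; the Jahn–Teller theorem predicts a tetragonal distortion (typically axial elongation) to lift the degeneracy.
[Co(NCS)₆]⁴−: Each isothiocyanate is −1; balancing the −4 overall charge requires Co(II). Co sits in group 9, so the d-electron count is 9 − 2 = 7. Isothiocyanate is a weak-field ligand for a first-row metal, so the complex is high-spin. The d⁷ configuration leaves the e_g set evenly filled (or empty) — no strong Jahn–Teller driving force.

[CrBr₆]⁴−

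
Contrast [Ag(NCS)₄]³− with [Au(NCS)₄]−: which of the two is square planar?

For [Ag(NCS)₄]³−: Each isothiocyanate is −1; balancing the −3 overall charge requires Ag(I). Group 11 minus oxidation state 1 gives a d¹⁰ configuration. A d¹⁰ ion has no crystal-field stabilisation preference between square planar and tetrahedral, so four ligands adopt the sterically favoured tetrahedral geometry. → tetrahedral.
For [Au(NCS)₄]−: Ligand charges: each isothiocyanate is −1. With an overall charge of −1 the gold centre must be in the +3 oxidation state. Au sits in group 11, so the d-electron count is 11 − 3 = 8. A 5d d⁸ ion has a large crystal-field splitting; square planar leaves the high-energy d_{x²−y²} orbital empty and maximises CFSE. → square planar.

[Au(NCS)₄]−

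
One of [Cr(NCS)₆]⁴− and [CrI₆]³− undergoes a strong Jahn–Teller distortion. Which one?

[Cr(NCS)₆]⁴−

[Cr(NCS)₆]⁴−: Summing ligand charges against the −4 overall charge gives an oxidation state of +2 for chromium. Group 6 minus oxidation state 2 gives a d⁴ configuration. Isothiocyanate is a weak-field ligand for a first-row metal, so the complex is high-spin. The t₂g³e_g¹ (high-spin) configuration has an unevenly filled e_g set; the Jahn–Teller theorem predicts a tetragonal distortion (typically axial elongation) to lift the degeneracy.
[CrI₆]³−: Summing ligand charges against the −3 overall charge gives an oxidation state of +3 for chromium. Chromium is a group-6 element; Cr(III) is therefore d³. The d³ configuration leaves the e_g set evenly filled (or empty) — no strong Jahn–Teller driving force.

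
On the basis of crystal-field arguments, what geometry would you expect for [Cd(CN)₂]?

linear

Each cyanide is −1; balancing the 0 overall charge requires Cd(II).
Group 12 minus oxidation state 2 gives a d¹⁰ configuration.
With 2 monodentate ligands the coordination number is 2.
A d¹⁰ ion with only two ligands adopts a linear arrangement (sp hybridisation; no CFSE preference).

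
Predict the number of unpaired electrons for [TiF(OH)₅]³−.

1 unpaired electron

Each fluoride is −1; each hydroxide is −1; balancing the −3 overall charge requires Ti(III).
Group 4 minus oxidation state 3 gives a d¹ configuration.
In an octahedral field the d¹ configuration is t₂g¹e_g⁰ (only one arrangement possible), giving 1 unpaired electron.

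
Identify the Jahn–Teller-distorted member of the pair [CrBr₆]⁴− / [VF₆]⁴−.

[CrBr₆]⁴−: Summing ligand charges against the −4 overall charge gives an oxidation state of +2 for chromium. Chromium is a group-6 element; Cr(II) is therefore d⁴. Bromide is a weak-field ligand for a first-row metal, so the complex is high-spin. The t₂g³e_g¹ (high-spin) configuration has an unevenly filled e_g set; the Jahn–Teller theorem predicts a tetragonal distortion (typically axial elongation) to lift the degeneracy.
[VF₆]⁴−: Ligand charges: each fluoride is −1. With an overall charge of −4 the vanadium centre must be in the +2 oxidation state. V sits in group 5, so the d-electron count is 5 − 2 = 3. The d³ configuration leaves the e_g set evenly filled (or empty) — no strong Jahn–Teller driving force.

[CrBr₆]⁴−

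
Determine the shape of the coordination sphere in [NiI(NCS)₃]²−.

tetrahedral

Each iodide is −1; each isothiocyanate is −1; balancing the −2 overall charge requires Ni(II).
Nickel is a group-10 element; Ni(II) is therefore d⁸.
With 4 monodentate ligands the coordination number is 4.
Iodide and isothiocyanate are weak-field ligands.
With weak-field ligands the CFSE gain from square planar is small, so a 3d d⁸ ion takes the sterically preferred tetrahedral geometry.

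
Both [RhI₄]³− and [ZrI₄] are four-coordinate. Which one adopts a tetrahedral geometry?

For [RhI₄]³−: Each iodide is −1; balancing the −3 overall charge requires Rh(I). Rh sits in group 9, so the d-electron count is 9 − 1 = 8. A 4d d⁸ ion has a large crystal-field splitting; square planar leaves the high-energy d_{x²−y²} orbital empty and maximises CFSE. → square planar.
For [ZrI₄]: Ligand charges: each iodide is −1. With an overall charge of 0 the zirconium centre must be in the +4 oxidation state. Zirconium is a group-4 element; Zr(IV) is therefore d⁰. A d⁰ ion has no crystal-field stabilisation preference between square planar and tetrahedral, so four ligands adopt the sterically favoured tetrahedral geometry. → tetrahedral.

[ZrI₄]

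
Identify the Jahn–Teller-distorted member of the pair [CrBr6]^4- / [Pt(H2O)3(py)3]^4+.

[CrBr6]^4-: Each bromide is −1; balancing the −4 overall charge requires Cr(II). Cr sits in group 6, so the d-electron count is 6 − 2 = 4. Bromide is a weak-field ligand for a first-row metal, so the complex is high-spin. The t₂g³e_g¹ (high-spin) configuration has an unevenly filled e_g set; the Jahn–Teller theorem predicts a tetragonal distortion (typically axial elongation) to lift the degeneracy.
[Pt(H2O)3(py)3]^4+: Ligand charges: water is neutral; pyridine is neutral. With an overall charge of +4 the platinum centre must be in the +4 oxidation state. Group 10 minus oxidation state 4 gives a d⁶ configuration. A 5d ion has a large Δₒ and is invariably low-spin. The d⁶ configuration leaves the e_g set evenly filled (or empty) — no strong Jahn–Teller driving force.

[CrBr6]^4-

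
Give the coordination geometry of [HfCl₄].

Ligand charges: each chloride is −1. With an overall charge of 0 the hafnium centre must be in the +4 oxidation state.
Group 4 minus oxidation state 4 gives a d⁰ configuration.
With 4 monodentate ligands the coordination number is 4.
A d⁰ ion has no crystal-field stabilisation preference between square planar and tetrahedral, so four ligands adopt the sterically favoured tetrahedral geometry.

tetrahedral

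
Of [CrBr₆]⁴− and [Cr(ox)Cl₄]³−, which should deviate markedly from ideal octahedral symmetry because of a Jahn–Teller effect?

[CrBr₆]⁴−

[CrBr₆]⁴−: Summing ligand charges against the −4 overall charge gives an oxidation state of +2 for chromium. Chromium is a group-6 element; Cr(II) is therefore d⁴. Bromide is a weak-field ligand for a first-row metal, so the complex is high-spin. The t₂g³e_g¹ (high-spin) configuration has an unevenly filled e_g set; the Jahn–Teller theorem predicts a tetragonal distortion (typically axial elongation) to lift the degeneracy.
[Cr(ox)Cl₄]³−: Summing ligand charges against the −3 overall charge gives an oxidation state of +3 for chromium. Chromium is a group-6 element; Cr(III) is therefore d³. The d³ configuration leaves the e_g set evenly filled (or empty) — no strong Jahn–Teller driving force.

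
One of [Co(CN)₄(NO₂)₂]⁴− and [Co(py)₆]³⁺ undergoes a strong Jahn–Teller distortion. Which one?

[Co(CN)₄(NO₂)₂]⁴−

[Co(CN)₄(NO₂)₂]⁴−: Ligand charges: each cyanide is −1; each nitro (N-bound nitrite) is −1. With an overall charge of −4 the cobalt centre must be in the +2 oxidation state. Co sits in group 9, so the d-electron count is 9 − 2 = 7. Cyanide and nitro (N-bound nitrite) are strong-field ligands (high in the spectrochemical series) for a first-row metal, so the complex is low-spin. The t₂g⁶e_g¹ (low-spin) configuration has an unevenly filled e_g set; the Jahn–Teller theorem predicts a tetragonal distortion (typically axial elongation) to lift the degeneracy.
[Co(py)₆]³⁺: Summing ligand charges against the +3 overall charge gives an oxidation state of +3 for cobalt. Cobalt is a group-9 element; Co(III) is therefore d⁶. Co(III) has an exceptionally large octahedral splitting and is low-spin with essentially every ligand except fluoride. The d⁶ configuration leaves the e_g set evenly filled (or empty) — no strong Jahn–Teller driving force.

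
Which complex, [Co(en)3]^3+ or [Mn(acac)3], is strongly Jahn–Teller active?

[Mn(acac)3]

[Co(en)3]^3+: Ethylenediamine is neutral; balancing the +3 overall charge requires Co(III). Group 9 minus oxidation state 3 gives a d⁶ configuration. Co(III) has an exceptionally large octahedral splitting and is low-spin with essentially every ligand except fluoride. The d⁶ configuration leaves the e_g set evenly filled (or empty) — no strong Jahn–Teller driving force.
[Mn(acac)3]: Ligand charges: each acetylacetonate is −1. With an overall charge of 0 the manganese centre must be in the +3 oxidation state. Mn sits in group 7, so the d-electron count is 7 − 3 = 4. Acetylacetonate is a weak-field ligand for a first-row metal, so the complex is high-spin. The t₂g³e_g¹ (high-spin) configuration has an unevenly filled e_g set; the Jahn–Teller theorem predicts a tetragonal distortion (typically axial elongation) to lift the degeneracy.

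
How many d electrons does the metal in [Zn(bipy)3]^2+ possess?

d10

2,2′-bipyridine is neutral; balancing the +2 overall charge requires Zn(II).
Zinc is a group-12 element; Zn(II) is therefore d¹⁰.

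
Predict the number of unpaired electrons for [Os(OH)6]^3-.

1 unpaired electron

Summing ligand charges against the −3 overall charge gives an oxidation state of +3 for osmium.
Group 8 minus oxidation state 3 gives a d⁵ configuration.
The spin state decides the count: a 5d ion has a large Δₒ and is invariably low-spin.
An octahedral low-spin d⁵ ion is t₂g⁵e_g⁰, giving 1 unpaired electron.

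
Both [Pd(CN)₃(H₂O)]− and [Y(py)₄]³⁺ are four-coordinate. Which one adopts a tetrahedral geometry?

[Y(py)₄]³⁺

For [Pd(CN)₃(H₂O)]−: Each cyanide is −1; water is neutral; balancing the −1 overall charge requires Pd(II). Palladium is a group-10 element; Pd(II) is therefore d⁸. A 4d d⁸ ion has a large crystal-field splitting; square planar leaves the high-energy d_{x²−y²} orbital empty and maximises CFSE. → square planar.
For [Y(py)₄]³⁺: Pyridine is neutral; balancing the +3 overall charge requires Y(III). Yttrium is a group-3 element; Y(III) is therefore d⁰. A d⁰ ion has no crystal-field stabilisation preference between square planar and tetrahedral, so four ligands adopt the sterically favoured tetrahedral geometry. → tetrahedral.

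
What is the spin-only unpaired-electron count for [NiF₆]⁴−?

Each fluoride is −1; balancing the −4 overall charge requires Ni(II).
Ni sits in group 10, so the d-electron count is 10 − 2 = 8.
In an octahedral field the d⁸ configuration is t₂g⁶e_g² (only one arrangement possible), giving 2 unpaired electrons.

2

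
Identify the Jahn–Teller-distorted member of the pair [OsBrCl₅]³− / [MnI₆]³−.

[OsBrCl₅]³−: Each bromide is −1; each chloride is −1; balancing the −3 overall charge requires Os(III). Os sits in group 8, so the d-electron count is 8 − 3 = 5. A 5d ion has a large Δₒ and is invariably low-spin. The d⁵ configuration leaves the e_g set evenly filled (or empty) — no strong Jahn–Teller driving force.
[MnI₆]³−: Each iodide is −1; balancing the −3 overall charge requires Mn(III). Mn sits in group 7, so the d-electron count is 7 − 3 = 4. Iodide is a weak-field ligand for a first-row metal, so the complex is high-spin. The t₂g³e_g¹ (high-spin) configuration has an unevenly filled e_g set; the Jahn–Teller theorem predicts a tetragonal distortion (typically axial elongation) to lift the degeneracy.

[MnI₆]³−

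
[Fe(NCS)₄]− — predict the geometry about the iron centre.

Each isothiocyanate is −1; balancing the −1 overall charge requires Fe(III).
Group 8 minus oxidation state 3 gives a d⁵ configuration.
Coordination number: 4.
Isothiocyanate is a weak-field ligand.
A high-spin d⁵ ion has zero CFSE in either geometry, so four ligands adopt the sterically favoured tetrahedral geometry.

tetrahedral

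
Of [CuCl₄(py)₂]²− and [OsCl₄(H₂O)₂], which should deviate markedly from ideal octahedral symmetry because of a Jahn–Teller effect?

[CuCl₄(py)₂]²−

[CuCl₄(py)₂]²−: Summing ligand charges against the −2 overall charge gives an oxidation state of +2 for copper. Cu sits in group 11, so the d-electron count is 11 − 2 = 9. The t₂g⁶e_g³ configuration has an unevenly filled e_g set; the Jahn–Teller theorem predicts a tetragonal distortion (typically axial elongation) to lift the degeneracy.
[OsCl₄(H₂O)₂]: Summing ligand charges against the 0 overall charge gives an oxidation state of +4 for osmium. Osmium is a group-8 element; Os(IV) is therefore d⁴. A 5d ion has a large Δₒ and is invariably low-spin. The d⁴ configuration leaves the e_g set evenly filled (or empty) — no strong Jahn–Teller driving force.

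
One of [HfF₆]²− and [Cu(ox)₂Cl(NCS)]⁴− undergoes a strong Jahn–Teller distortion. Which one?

[Cu(ox)₂Cl(NCS)]⁴−

[HfF₆]²−: Each fluoride is −1; balancing the −2 overall charge requires Hf(IV). Hafnium is a group-4 element; Hf(IV) is therefore d⁰. The d⁰ configuration leaves the e_g set evenly filled (or empty) — no strong Jahn–Teller driving force.
[Cu(ox)₂Cl(NCS)]⁴−: Each oxalate is −2; each chloride is −1; each isothiocyanate is −1; balancing the −4 overall charge requires Cu(II). Cu sits in group 11, so the d-electron count is 11 − 2 = 9. The t₂g⁶e_g³ configuration has an unevenly filled e_g set; the Jahn–Teller theorem predicts a tetragonal distortion (typically axial elongation) to lift the degeneracy.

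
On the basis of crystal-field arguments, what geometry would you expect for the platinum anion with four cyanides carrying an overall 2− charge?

square planar

Each cyanide is −1; balancing the −2 overall charge requires Pt(II).
Pt sits in group 10, so the d-electron count is 10 − 2 = 8.
With 4 monodentate ligands the coordination number is 4.
A 5d d⁸ ion has a large crystal-field splitting; square planar leaves the high-energy d_{x²−y²} orbital empty and maximises CFSE.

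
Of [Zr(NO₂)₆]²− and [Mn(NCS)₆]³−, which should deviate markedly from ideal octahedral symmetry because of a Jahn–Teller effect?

[Mn(NCS)₆]³−

[Zr(NO₂)₆]²−: Each nitro (N-bound nitrite) is −1; balancing the −2 overall charge requires Zr(IV). Zr sits in group 4, so the d-electron count is 4 − 4 = 0. The d⁰ configuration leaves the e_g set evenly filled (or empty) — no strong Jahn–Teller driving force.
[Mn(NCS)₆]³−: Each isothiocyanate is −1; balancing the −3 overall charge requires Mn(III). Group 7 minus oxidation state 3 gives a d⁴ configuration. Isothiocyanate is a weak-field ligand for a first-row metal, so the complex is high-spin. The t₂g³e_g¹ (high-spin) configuration has an unevenly filled e_g set; the Jahn–Teller theorem predicts a tetragonal distortion (typically axial elongation) to lift the degeneracy.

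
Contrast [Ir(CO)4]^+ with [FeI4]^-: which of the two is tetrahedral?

For [Ir(CO)4]^+: Ligand charges: carbonyl is neutral. With an overall charge of +1 the iridium centre must be in the +1 oxidation state. Iridium is a group-9 element; Ir(I) is therefore d⁸. A 5d d⁸ ion has a large crystal-field splitting; square planar leaves the high-energy d_{x²−y²} orbital empty and maximises CFSE. → square planar.
For [FeI4]^-: Each iodide is −1; balancing the −1 overall charge requires Fe(III). Iron is a group-8 element; Fe(III) is therefore d⁵. A high-spin d⁵ ion has zero CFSE in either geometry, so four ligands adopt the sterically favoured tetrahedral geometry. → tetrahedral.

[FeI4]^-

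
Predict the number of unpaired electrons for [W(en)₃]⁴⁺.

2

Ethylenediamine is neutral; balancing the +4 overall charge requires W(IV).
W sits in group 6, so the d-electron count is 6 − 4 = 2.
Counting donor atoms: 3×ethylenediamine (bidentate) → 6 donors. Coordination number = 6.
In an octahedral field the d² configuration is t₂g²e_g⁰ (only one arrangement possible), giving 2 unpaired electrons.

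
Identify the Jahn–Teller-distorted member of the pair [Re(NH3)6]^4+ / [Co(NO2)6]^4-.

[Re(NH3)6]^4+: Ammonia is neutral; balancing the +4 overall charge requires Re(IV). Re sits in group 7, so the d-electron count is 7 − 4 = 3. The d³ configuration leaves the e_g set evenly filled (or empty) — no strong Jahn–Teller driving force.
[Co(NO2)6]^4-: Summing ligand charges against the −4 overall charge gives an oxidation state of +2 for cobalt. Group 9 minus oxidation state 2 gives a d⁷ configuration. Nitro (N-bound nitrite) is a strong-field ligand (high in the spectrochemical series) for a first-row metal, so the complex is low-spin. The t₂g⁶e_g¹ (low-spin) configuration has an unevenly filled e_g set; the Jahn–Teller theorem predicts a tetragonal distortion (typically axial elongation) to lift the degeneracy.

[Co(NO2)6]^4-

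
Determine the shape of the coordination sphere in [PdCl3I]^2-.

Summing ligand charges against the −2 overall charge gives an oxidation state of +2 for palladium.
Pd sits in group 10, so the d-electron count is 10 − 2 = 8.
Coordination number: 4.
A 4d d⁸ ion has a large crystal-field splitting; square planar leaves the high-energy d_{x²−y²} orbital empty and maximises CFSE.

square planar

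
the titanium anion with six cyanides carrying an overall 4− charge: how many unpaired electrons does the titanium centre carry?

Each cyanide is −1; balancing the −4 overall charge requires Ti(II).
Group 4 minus oxidation state 2 gives a d² configuration.
In an octahedral field the d² configuration is t₂g²e_g⁰ (only one arrangement possible), giving 2 unpaired electrons.

2 unpaired electrons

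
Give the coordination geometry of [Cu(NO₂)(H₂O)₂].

Each nitro (N-bound nitrite) is −1; water is neutral; balancing the 0 overall charge requires Cu(I).
Copper is a group-11 element; Cu(I) is therefore d¹⁰.
Coordination number: 3.
Three ligands around a d¹⁰ centre minimise repulsion in a trigonal-planar arrangement.

trigonal planar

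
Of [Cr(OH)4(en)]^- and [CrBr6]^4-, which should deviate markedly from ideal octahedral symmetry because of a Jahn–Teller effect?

[CrBr6]^4-

[Cr(OH)4(en)]^-: Each hydroxide is −1; ethylenediamine is neutral; balancing the −1 overall charge requires Cr(III). Chromium is a group-6 element; Cr(III) is therefore d³. The d³ configuration leaves the e_g set evenly filled (or empty) — no strong Jahn–Teller driving force.
[CrBr6]^4-: Summing ligand charges against the −4 overall charge gives an oxidation state of +2 for chromium. Group 6 minus oxidation state 2 gives a d⁴ configuration. Bromide is a weak-field ligand for a first-row metal, so the complex is high-spin. The t₂g³e_g¹ (high-spin) configuration has an unevenly filled e_g set; the Jahn–Teller theorem predicts a tetragonal distortion (typically axial elongation) to lift the degeneracy.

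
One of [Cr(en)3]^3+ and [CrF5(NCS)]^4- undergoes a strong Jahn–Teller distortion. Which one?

[CrF5(NCS)]^4-

[Cr(en)3]^3+: Ethylenediamine is neutral; balancing the +3 overall charge requires Cr(III). Group 6 minus oxidation state 3 gives a d³ configuration. The d³ configuration leaves the e_g set evenly filled (or empty) — no strong Jahn–Teller driving force.
[CrF5(NCS)]^4-: Summing ligand charges against the −4 overall charge gives an oxidation state of +2 for chromium. Cr sits in group 6, so the d-electron count is 6 − 2 = 4. Fluoride and isothiocyanate are weak-field ligands for a first-row metal, so the complex is high-spin. The t₂g³e_g¹ (high-spin) configuration has an unevenly filled e_g set; the Jahn–Teller theorem predicts a tetragonal distortion (typically axial elongation) to lift the degeneracy.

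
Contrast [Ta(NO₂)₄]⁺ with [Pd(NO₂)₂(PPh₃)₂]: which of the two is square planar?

For [Ta(NO₂)₄]⁺: Each nitro (N-bound nitrite) is −1; balancing the +1 overall charge requires Ta(V). Ta sits in group 5, so the d-electron count is 5 − 5 = 0. A d⁰ ion has no crystal-field stabilisation preference between square planar and tetrahedral, so four ligands adopt the sterically favoured tetrahedral geometry. → tetrahedral.
For [Pd(NO₂)₂(PPh₃)₂]: Each nitro (N-bound nitrite) is −1; triphenylphosphine is neutral; balancing the 0 overall charge requires Pd(II). Pd sits in group 10, so the d-electron count is 10 − 2 = 8. A 4d d⁸ ion has a large crystal-field splitting; square planar leaves the high-energy d_{x²−y²} orbital empty and maximises CFSE. → square planar.

[Pd(NO₂)₂(PPh₃)₂]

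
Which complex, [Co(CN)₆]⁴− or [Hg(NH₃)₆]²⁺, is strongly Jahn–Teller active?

[Co(CN)₆]⁴−

[Co(CN)₆]⁴−: Ligand charges: each cyanide is −1. With an overall charge of −4 the cobalt centre must be in the +2 oxidation state. Cobalt is a group-9 element; Co(II) is therefore d⁷. Cyanide is a strong-field ligand (high in the spectrochemical series) for a first-row metal, so the complex is low-spin. The t₂g⁶e_g¹ (low-spin) configuration has an unevenly filled e_g set; the Jahn–Teller theorem predicts a tetragonal distortion (typically axial elongation) to lift the degeneracy.
[Hg(NH₃)₆]²⁺: Ligand charges: ammonia is neutral. With an overall charge of +2 the mercury centre must be in the +2 oxidation state. Group 12 minus oxidation state 2 gives a d¹⁰ configuration. The d¹⁰ configuration leaves the e_g set evenly filled (or empty) — no strong Jahn–Teller driving force.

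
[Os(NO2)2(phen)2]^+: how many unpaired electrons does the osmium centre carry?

Summing ligand charges against the +1 overall charge gives an oxidation state of +3 for osmium.
Os sits in group 8, so the d-electron count is 8 − 3 = 5.
Counting donor atoms: 2×nitro (N-bound nitrite) (monodentate) → 2 donors; 2×1,10-phenanthroline (bidentate) → 4 donors. Coordination number = 6.
The spin state decides the count: a 5d ion has a large Δₒ and is invariably low-spin.
An octahedral low-spin d⁵ ion is t₂g⁵e_g⁰, giving 1 unpaired electron.

1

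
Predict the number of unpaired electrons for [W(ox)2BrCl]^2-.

2 unpaired electrons

Each oxalate is −2; each bromide is −1; each chloride is −1; balancing the −2 overall charge requires W(IV).
Tungsten is a group-6 element; W(IV) is therefore d².
Counting donor atoms: 2×oxalate (bidentate) → 4 donors; 1×bromide (monodentate) → 1 donor; 1×chloride (monodentate) → 1 donor. Coordination number = 6.
In an octahedral field the d² configuration is t₂g²e_g⁰ (only one arrangement possible), giving 2 unpaired electrons.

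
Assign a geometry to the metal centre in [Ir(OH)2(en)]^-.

square planar

Each hydroxide is −1; ethylenediamine is neutral; balancing the −1 overall charge requires Ir(I).
Ir sits in group 9, so the d-electron count is 9 − 1 = 8.
Counting donor atoms: 2×hydroxide (monodentate) → 2 donors; 1×ethylenediamine (bidentate) → 2 donors. Coordination number = 4.
A 5d d⁸ ion has a large crystal-field splitting; square planar leaves the high-energy d_{x²−y²} orbital empty and maximises CFSE.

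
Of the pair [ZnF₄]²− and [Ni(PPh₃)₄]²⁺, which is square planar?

For [ZnF₄]²−: Ligand charges: each fluoride is −1. With an overall charge of −2 the zinc centre must be in the +2 oxidation state. Zn sits in group 12, so the d-electron count is 12 − 2 = 10. A d¹⁰ ion has no crystal-field stabilisation preference between square planar and tetrahedral, so four ligands adopt the sterically favoured tetrahedral geometry. → tetrahedral.
For [Ni(PPh₃)₄]²⁺: Summing ligand charges against the +2 overall charge gives an oxidation state of +2 for nickel. Ni sits in group 10, so the d-electron count is 10 − 2 = 8. Triphenylphosphine is a strong-field ligand (high in the spectrochemical series). A 3d d⁸ ion with strong-field ligands gains enough CFSE to favour square planar over tetrahedral. → square planar.

[Ni(PPh₃)₄]²⁺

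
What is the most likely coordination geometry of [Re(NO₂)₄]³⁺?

tetrahedral

Each nitro (N-bound nitrite) is −1; balancing the +3 overall charge requires Re(VII).
Group 7 minus oxidation state 7 gives a d⁰ configuration.
With 4 monodentate ligands the coordination number is 4.
A d⁰ ion has no crystal-field stabilisation preference between square planar and tetrahedral, so four ligands adopt the sterically favoured tetrahedral geometry.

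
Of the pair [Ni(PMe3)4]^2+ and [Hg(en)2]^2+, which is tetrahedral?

For [Ni(PMe3)4]^2+: Ligand charges: trimethylphosphine is neutral. With an overall charge of +2 the nickel centre must be in the +2 oxidation state. Ni sits in group 10, so the d-electron count is 10 − 2 = 8. Trimethylphosphine is a strong-field ligand (high in the spectrochemical series). A 3d d⁸ ion with strong-field ligands gains enough CFSE to favour square planar over tetrahedral. → square planar.
For [Hg(en)2]^2+: Ethylenediamine is neutral; balancing the +2 overall charge requires Hg(II). Group 12 minus oxidation state 2 gives a d¹⁰ configuration. A d¹⁰ ion has no crystal-field stabilisation preference between square planar and tetrahedral, so four ligands adopt the sterically favoured tetrahedral geometry. → tetrahedral.

[Hg(en)2]^2+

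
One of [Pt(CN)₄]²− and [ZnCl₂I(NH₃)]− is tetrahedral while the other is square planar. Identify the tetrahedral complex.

[ZnCl₂I(NH₃)]−

For [Pt(CN)₄]²−: Ligand charges: each cyanide is −1. With an overall charge of −2 the platinum centre must be in the +2 oxidation state. Pt sits in group 10, so the d-electron count is 10 − 2 = 8. A 5d d⁸ ion has a large crystal-field splitting; square planar leaves the high-energy d_{x²−y²} orbital empty and maximises CFSE. → square planar.
For [ZnCl₂I(NH₃)]−: Ligand charges: each chloride is −1; each iodide is −1; ammonia is neutral. With an overall charge of −1 the zinc centre must be in the +2 oxidation state. Group 12 minus oxidation state 2 gives a d¹⁰ configuration. A d¹⁰ ion has no crystal-field stabilisation preference between square planar and tetrahedral, so four ligands adopt the sterically favoured tetrahedral geometry. → tetrahedral.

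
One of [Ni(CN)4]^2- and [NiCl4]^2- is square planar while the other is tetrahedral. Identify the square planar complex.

[Ni(CN)4]^2-

For [Ni(CN)4]^2-: Summing ligand charges against the −2 overall charge gives an oxidation state of +2 for nickel. Ni sits in group 10, so the d-electron count is 10 − 2 = 8. Cyanide is a strong-field ligand (high in the spectrochemical series). A 3d d⁸ ion with strong-field ligands gains enough CFSE to favour square planar over tetrahedral. → square planar.
For [NiCl4]^2-: Ligand charges: each chloride is −1. With an overall charge of −2 the nickel centre must be in the +2 oxidation state. Nickel is a group-10 element; Ni(II) is therefore d⁸. Chloride is a weak-field ligand. With weak-field ligands the CFSE gain from square planar is small, so a 3d d⁸ ion takes the sterically preferred tetrahedral geometry. → tetrahedral.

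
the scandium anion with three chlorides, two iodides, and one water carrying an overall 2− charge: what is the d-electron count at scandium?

d0

Summing ligand charges against the −2 overall charge gives an oxidation state of +3 for scandium.
Sc sits in group 3, so the d-electron count is 3 − 3 = 0.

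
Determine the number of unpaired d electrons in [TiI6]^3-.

Ligand charges: each iodide is −1. With an overall charge of −3 the titanium centre must be in the +3 oxidation state.
Ti sits in group 4, so the d-electron count is 4 − 3 = 1.
In an octahedral field the d¹ configuration is t₂g¹e_g⁰ (only one arrangement possible), giving 1 unpaired electron.

1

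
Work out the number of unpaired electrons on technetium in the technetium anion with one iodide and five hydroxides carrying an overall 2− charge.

3

Each iodide is −1; each hydroxide is −1; balancing the −2 overall charge requires Tc(IV).
Technetium is a group-7 element; Tc(IV) is therefore d³.
In an octahedral field the d³ configuration is t₂g³e_g⁰ (only one arrangement possible), giving 3 unpaired electrons.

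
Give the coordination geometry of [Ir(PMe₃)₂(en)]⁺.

Summing ligand charges against the +1 overall charge gives an oxidation state of +1 for iridium.
Ir sits in group 9, so the d-electron count is 9 − 1 = 8.
Counting donor atoms: 2×trimethylphosphine (monodentate) → 2 donors; 1×ethylenediamine (bidentate) → 2 donors. Coordination number = 4.
A 5d d⁸ ion has a large crystal-field splitting; square planar leaves the high-energy d_{x²−y²} orbital empty and maximises CFSE.

square planar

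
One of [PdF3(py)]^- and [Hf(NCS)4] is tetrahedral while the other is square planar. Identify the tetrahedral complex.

For [PdF3(py)]^-: Summing ligand charges against the −1 overall charge gives an oxidation state of +2 for palladium. Pd sits in group 10, so the d-electron count is 10 − 2 = 8. A 4d d⁸ ion has a large crystal-field splitting; square planar leaves the high-energy d_{x²−y²} orbital empty and maximises CFSE. → square planar.
For [Hf(NCS)4]: Summing ligand charges against the 0 overall charge gives an oxidation state of +4 for hafnium. Hafnium is a group-4 element; Hf(IV) is therefore d⁰. A d⁰ ion has no crystal-field stabilisation preference between square planar and tetrahedral, so four ligands adopt the sterically favoured tetrahedral geometry. → tetrahedral.

[Hf(NCS)4]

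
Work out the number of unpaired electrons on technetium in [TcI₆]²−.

Each iodide is −1; balancing the −2 overall charge requires Tc(IV).
Group 7 minus oxidation state 4 gives a d³ configuration.
In an octahedral field the d³ configuration is t₂g³e_g⁰ (only one arrangement possible), giving 3 unpaired electrons.

3 unpaired electrons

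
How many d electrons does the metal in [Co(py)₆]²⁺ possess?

Pyridine is neutral; balancing the +2 overall charge requires Co(II).
Co sits in group 9, so the d-electron count is 9 − 2 = 7.

d7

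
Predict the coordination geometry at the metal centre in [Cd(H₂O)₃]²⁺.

trigonal planar

Ligand charges: water is neutral. With an overall charge of +2 the cadmium centre must be in the +2 oxidation state.
Cadmium is a group-12 element; Cd(II) is therefore d¹⁰.
Coordination number: 3.
Three ligands around a d¹⁰ centre minimise repulsion in a trigonal-planar arrangement.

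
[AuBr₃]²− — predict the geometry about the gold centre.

Ligand charges: each bromide is −1. With an overall charge of −2 the gold centre must be in the +1 oxidation state.
Group 11 minus oxidation state 1 gives a d¹⁰ configuration.
Coordination number: 3.
Three ligands around a d¹⁰ centre minimise repulsion in a trigonal-planar arrangement.

trigonal planar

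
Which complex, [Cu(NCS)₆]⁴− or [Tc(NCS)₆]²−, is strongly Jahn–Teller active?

[Cu(NCS)₆]⁴−

[Cu(NCS)₆]⁴−: Ligand charges: each isothiocyanate is −1. With an overall charge of −4 the copper centre must be in the +2 oxidation state. Cu sits in group 11, so the d-electron count is 11 − 2 = 9. The t₂g⁶e_g³ configuration has an unevenly filled e_g set; the Jahn–Teller theorem predicts a tetragonal distortion (typically axial elongation) to lift the degeneracy.
[Tc(NCS)₆]²−: Each isothiocyanate is −1; balancing the −2 overall charge requires Tc(IV). Tc sits in group 7, so the d-electron count is 7 − 4 = 3. The d³ configuration leaves the e_g set evenly filled (or empty) — no strong Jahn–Teller driving force.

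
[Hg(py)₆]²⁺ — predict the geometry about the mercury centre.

Summing ligand charges against the +2 overall charge gives an oxidation state of +2 for mercury.
Group 12 minus oxidation state 2 gives a d¹⁰ configuration.
With 6 monodentate ligands the coordination number is 6.
Six donors around a single metal centre give an octahedral coordination sphere.

octahedral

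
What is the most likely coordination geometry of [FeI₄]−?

tetrahedral

Ligand charges: each iodide is −1. With an overall charge of −1 the iron centre must be in the +3 oxidation state.
Fe sits in group 8, so the d-electron count is 8 − 3 = 5.
With 4 monodentate ligands the coordination number is 4.
Iodide is a weak-field ligand.
A high-spin d⁵ ion has zero CFSE in either geometry, so four ligands adopt the sterically favoured tetrahedral geometry.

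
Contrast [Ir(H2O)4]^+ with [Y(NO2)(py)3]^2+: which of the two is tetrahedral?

For [Ir(H2O)4]^+: Summing ligand charges against the +1 overall charge gives an oxidation state of +1 for iridium. Group 9 minus oxidation state 1 gives a d⁸ configuration. A 5d d⁸ ion has a large crystal-field splitting; square planar leaves the high-energy d_{x²−y²} orbital empty and maximises CFSE. → square planar.
For [Y(NO2)(py)3]^2+: Summing ligand charges against the +2 overall charge gives an oxidation state of +3 for yttrium. Yttrium is a group-3 element; Y(III) is therefore d⁰. A d⁰ ion has no crystal-field stabilisation preference between square planar and tetrahedral, so four ligands adopt the sterically favoured tetrahedral geometry. → tetrahedral.

[Y(NO2)(py)3]^2+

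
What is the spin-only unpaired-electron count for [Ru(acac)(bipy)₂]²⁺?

Each acetylacetonate is −1; 2,2′-bipyridine is neutral; balancing the +2 overall charge requires Ru(III).
Ru sits in group 8, so the d-electron count is 8 − 3 = 5.
Counting donor atoms: 1×acetylacetonate (bidentate) → 2 donors; 2×2,2′-bipyridine (bidentate) → 4 donors. Coordination number = 6.
The spin state decides the count: a 4d ion has a large Δₒ and is invariably low-spin.
An octahedral low-spin d⁵ ion is t₂g⁵e_g⁰, giving 1 unpaired electron.

1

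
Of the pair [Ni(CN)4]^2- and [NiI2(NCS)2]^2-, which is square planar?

[Ni(CN)4]^2-

For [Ni(CN)4]^2-: Summing ligand charges against the −2 overall charge gives an oxidation state of +2 for nickel. Group 10 minus oxidation state 2 gives a d⁸ configuration. Cyanide is a strong-field ligand (high in the spectrochemical series). A 3d d⁸ ion with strong-field ligands gains enough CFSE to favour square planar over tetrahedral. → square planar.
For [NiI2(NCS)2]^2-: Summing ligand charges against the −2 overall charge gives an oxidation state of +2 for nickel. Group 10 minus oxidation state 2 gives a d⁸ configuration. Iodide and isothiocyanate are weak-field ligands. With weak-field ligands the CFSE gain from square planar is small, so a 3d d⁸ ion takes the sterically preferred tetrahedral geometry. → tetrahedral.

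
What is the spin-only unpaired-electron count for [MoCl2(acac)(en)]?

3

Ligand charges: each chloride is −1; each acetylacetonate is −1; ethylenediamine is neutral. With an overall charge of 0 the molybdenum centre must be in the +3 oxidation state.
Molybdenum is a group-6 element; Mo(III) is therefore d³.
Counting donor atoms: 2×chloride (monodentate) → 2 donors; 1×acetylacetonate (bidentate) → 2 donors; 1×ethylenediamine (bidentate) → 2 donors. Coordination number = 6.
In an octahedral field the d³ configuration is t₂g³e_g⁰ (only one arrangement possible), giving 3 unpaired electrons.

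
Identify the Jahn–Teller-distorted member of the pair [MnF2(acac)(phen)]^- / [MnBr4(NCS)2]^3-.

[MnBr4(NCS)2]^3-

[MnF2(acac)(phen)]^-: Each fluoride is −1; each acetylacetonate is −1; 1,10-phenanthroline is neutral; balancing the −1 overall charge requires Mn(II). Manganese is a group-7 element; Mn(II) is therefore d⁵. Acetylacetonate and fluoride are weak-field ligands for a first-row metal, so the complex is high-spin. The d⁵ configuration leaves the e_g set evenly filled (or empty) — no strong Jahn–Teller driving force.
[MnBr4(NCS)2]^3-: Each bromide is −1; each isothiocyanate is −1; balancing the −3 overall charge requires Mn(III). Manganese is a group-7 element; Mn(III) is therefore d⁴. Bromide and isothiocyanate are weak-field ligands for a first-row metal, so the complex is high-spin. The t₂g³e_g¹ (high-spin) configuration has an unevenly filled e_g set; the Jahn–Teller theorem predicts a tetragonal distortion (typically axial elongation) to lift the degeneracy.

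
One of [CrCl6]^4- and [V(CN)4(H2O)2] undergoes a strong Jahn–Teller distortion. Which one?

[CrCl6]^4-

[CrCl6]^4-: Ligand charges: each chloride is −1. With an overall charge of −4 the chromium centre must be in the +2 oxidation state. Group 6 minus oxidation state 2 gives a d⁴ configuration. Chloride is a weak-field ligand for a first-row metal, so the complex is high-spin. The t₂g³e_g¹ (high-spin) configuration has an unevenly filled e_g set; the Jahn–Teller theorem predicts a tetragonal distortion (typically axial elongation) to lift the degeneracy.
[V(CN)4(H2O)2]: Each cyanide is −1; water is neutral; balancing the 0 overall charge requires V(IV). Group 5 minus oxidation state 4 gives a d¹ configuration. The d¹ configuration leaves the e_g set evenly filled (or empty) — no strong Jahn–Teller driving force.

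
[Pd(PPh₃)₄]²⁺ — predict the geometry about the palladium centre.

square planar

Ligand charges: triphenylphosphine is neutral. With an overall charge of +2 the palladium centre must be in the +2 oxidation state.
Palladium is a group-10 element; Pd(II) is therefore d⁸.
Coordination number: 4.
A 4d d⁸ ion has a large crystal-field splitting; square planar leaves the high-energy d_{x²−y²} orbital empty and maximises CFSE.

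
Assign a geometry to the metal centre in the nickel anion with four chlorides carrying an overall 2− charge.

tetrahedral

Each chloride is −1; balancing the −2 overall charge requires Ni(II).
Group 10 minus oxidation state 2 gives a d⁸ configuration.
Coordination number: 4.
Chloride is a weak-field ligand.
With weak-field ligands the CFSE gain from square planar is small, so a 3d d⁸ ion takes the sterically preferred tetrahedral geometry.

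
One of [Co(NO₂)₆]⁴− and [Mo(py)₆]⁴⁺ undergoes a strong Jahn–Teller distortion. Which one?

[Co(NO₂)₆]⁴−

[Co(NO₂)₆]⁴−: Each nitro (N-bound nitrite) is −1; balancing the −4 overall charge requires Co(II). Cobalt is a group-9 element; Co(II) is therefore d⁷. Nitro (N-bound nitrite) is a strong-field ligand (high in the spectrochemical series) for a first-row metal, so the complex is low-spin. The t₂g⁶e_g¹ (low-spin) configuration has an unevenly filled e_g set; the Jahn–Teller theorem predicts a tetragonal distortion (typically axial elongation) to lift the degeneracy.
[Mo(py)₆]⁴⁺: Pyridine is neutral; balancing the +4 overall charge requires Mo(IV). Group 6 minus oxidation state 4 gives a d² configuration. The d² configuration leaves the e_g set evenly filled (or empty) — no strong Jahn–Teller driving force.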